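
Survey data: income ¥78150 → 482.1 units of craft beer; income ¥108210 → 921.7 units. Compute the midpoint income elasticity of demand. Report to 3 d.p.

1.941

ΔQ = 921.7 − 482.1 = 439.6; midpoint Q̄ = (482.1 + 921.7)/2 = 701.9.
ΔI = 108210 − 78150 = 30060; midpoint Ī = (78150 + 108210)/2 = 93180.
η = (ΔQ/Q̄) ÷ (ΔI/Ī) = (439.6/701.9) ÷ (30060/93180) = 1.941.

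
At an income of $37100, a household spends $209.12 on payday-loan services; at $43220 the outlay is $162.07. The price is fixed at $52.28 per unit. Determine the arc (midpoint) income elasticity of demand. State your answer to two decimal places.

-1.66

With a constant price, Q₁ = 209.12/52.28 = 4.000 and Q₂ = 162.07/52.28 = 3.100 (equivalently, work directly with expenditure since P cancels).
Midpoint %ΔQ = (162.07 − 209.12)/185.60 = -0.25351; midpoint %ΔI = (43220 − 37100)/40160 = 0.15239.
η = -0.25351 / 0.15239 = -1.66.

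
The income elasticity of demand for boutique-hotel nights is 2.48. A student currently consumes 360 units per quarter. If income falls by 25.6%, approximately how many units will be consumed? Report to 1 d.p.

%ΔQ ≈ η × %ΔI = 2.48 × (-25.6%) = -63.488%.
New Q ≈ 360 × (1 − 0.63488) = 131.4.

131.4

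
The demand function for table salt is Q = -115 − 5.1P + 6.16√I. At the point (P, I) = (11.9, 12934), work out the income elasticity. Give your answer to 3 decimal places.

At P = 11.9, I = 12934: Q = 524.873.
Holding P constant, ∂Q/∂I = 6.16/(2√I) = 0.0270822.
η_I = (∂Q/∂I)·(I/Q) = 0.0270822 × (12934/524.873) = 0.667.

0.667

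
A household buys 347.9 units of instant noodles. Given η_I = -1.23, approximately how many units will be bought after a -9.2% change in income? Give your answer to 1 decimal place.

%ΔQ ≈ η × %ΔI = -1.23 × (-9.2%) = 11.316%.
New Q ≈ 347.9 × (1 + 0.11316) = 387.3.

387.3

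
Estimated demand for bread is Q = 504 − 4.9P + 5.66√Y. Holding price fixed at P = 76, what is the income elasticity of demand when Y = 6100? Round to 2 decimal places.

0.39

At P = 76, Y = 6100: Q = 573.660.
Holding P constant, ∂Q/∂Y = 5.66/(2√Y) = 0.0362344.
η_Y = (∂Q/∂Y)·(Y/Q) = 0.0362344 × (6100/573.660) = 0.39.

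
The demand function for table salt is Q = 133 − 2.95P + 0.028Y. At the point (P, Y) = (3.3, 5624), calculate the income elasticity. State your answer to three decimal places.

0.561

At P = 3.3, Y = 5624: Q = 280.737.
Holding P constant, ∂Q/∂Y = 0.028.
η_Y = (∂Q/∂Y)·(Y/Q) = 0.028 × (5624/280.737) = 0.561.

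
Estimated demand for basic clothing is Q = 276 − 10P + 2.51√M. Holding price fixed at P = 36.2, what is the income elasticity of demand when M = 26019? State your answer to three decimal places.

0.635

At P = 36.2, M = 26019: Q = 318.873.
Holding P constant, ∂Q/∂M = 2.51/(2√M) = 0.00778034.
η_M = (∂Q/∂M)·(M/Q) = 0.00778034 × (26019/318.873) = 0.635.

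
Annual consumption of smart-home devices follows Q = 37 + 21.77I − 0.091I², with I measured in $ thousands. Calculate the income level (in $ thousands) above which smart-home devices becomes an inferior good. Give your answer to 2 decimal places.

119.62

dQ/dI = 21.77 − 0.182I.
The good is inferior where dQ/dI < 0. Setting dQ/dI = 0 gives I = 21.77 / 0.182 = 119.62.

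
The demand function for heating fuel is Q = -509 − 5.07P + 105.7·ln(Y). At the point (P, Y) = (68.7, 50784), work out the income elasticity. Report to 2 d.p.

At P = 68.7, Y = 50784: Q = 287.986.
Holding P constant, ∂Q/∂Y = 105.7/Y = 0.00208136.
η_Y = (∂Q/∂Y)·(Y/Q) = 0.00208136 × (50784/287.986) = 0.37.

0.37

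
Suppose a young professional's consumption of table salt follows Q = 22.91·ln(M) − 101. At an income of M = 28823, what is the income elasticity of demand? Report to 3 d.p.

0.171

At M = 28823: Q = 134.261.
dQ/dM = 22.91/M = 0.000794851 at this income.
η = (dQ/dM)·(M/Q) = 0.000794851 × (28823/134.261) = 0.171.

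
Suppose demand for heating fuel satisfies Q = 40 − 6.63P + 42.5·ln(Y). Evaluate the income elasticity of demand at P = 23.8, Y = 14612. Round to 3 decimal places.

0.147

At P = 23.8, Y = 14612: Q = 289.764.
Holding P constant, ∂Q/∂Y = 42.5/Y = 0.00290857.
η_Y = (∂Q/∂Y)·(Y/Q) = 0.00290857 × (14612/289.764) = 0.147.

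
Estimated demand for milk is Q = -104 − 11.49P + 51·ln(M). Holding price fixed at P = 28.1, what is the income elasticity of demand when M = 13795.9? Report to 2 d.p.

0.86

At P = 28.1, M = 13795.9: Q = 59.269.
Holding P constant, ∂Q/∂M = 51/M = 0.00369675.
η_M = (∂Q/∂M)·(M/Q) = 0.00369675 × (13795.9/59.269) = 0.86.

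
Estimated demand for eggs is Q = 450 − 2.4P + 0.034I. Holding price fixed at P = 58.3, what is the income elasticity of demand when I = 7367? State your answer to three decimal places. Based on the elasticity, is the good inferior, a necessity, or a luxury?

0.447 (necessity)

At P = 58.3, I = 7367: Q = 560.558.
Holding P constant, ∂Q/∂I = 0.034.
η_I = (∂Q/∂I)·(I/Q) = 0.034 × (7367/560.558) = 0.447.
Since 0 < η < 1, this is a necessity.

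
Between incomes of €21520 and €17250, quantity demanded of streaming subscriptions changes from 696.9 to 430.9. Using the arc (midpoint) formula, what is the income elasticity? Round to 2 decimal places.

ΔQ = 430.9 − 696.9 = -266; midpoint Q̄ = (696.9 + 430.9)/2 = 563.9.
ΔI = 17250 − 21520 = -4270; midpoint Ī = (21520 + 17250)/2 = 19385.
η = (ΔQ/Q̄) ÷ (ΔI/Ī) = (-266/563.9) ÷ (-4270/19385) = 2.14.

2.14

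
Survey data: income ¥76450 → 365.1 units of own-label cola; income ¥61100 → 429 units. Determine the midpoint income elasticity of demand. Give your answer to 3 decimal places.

ΔQ = 429 − 365.1 = 63.9; midpoint Q̄ = (365.1 + 429)/2 = 397.05.
ΔI = 61100 − 76450 = -15350; midpoint Ī = (76450 + 61100)/2 = 68775.
η = (ΔQ/Q̄) ÷ (ΔI/Ī) = (63.9/397.05) ÷ (-15350/68775) = -0.721.

-0.721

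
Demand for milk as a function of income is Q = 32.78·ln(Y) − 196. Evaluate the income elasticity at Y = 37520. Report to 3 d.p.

0.220

At Y = 37520: Q = 149.260.
dQ/dY = 32.78/Y = 0.000873667 at this income.
η = (dQ/dY)·(Y/Q) = 0.000873667 × (37520/149.260) = 0.220.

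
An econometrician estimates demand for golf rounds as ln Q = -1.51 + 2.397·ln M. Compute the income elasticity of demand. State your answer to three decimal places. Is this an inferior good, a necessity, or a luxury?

2.397 (luxury)

In a log-linear demand, the coefficient on ln M is the income elasticity.
So η = 2.397.
η > 1 ⇒ luxury.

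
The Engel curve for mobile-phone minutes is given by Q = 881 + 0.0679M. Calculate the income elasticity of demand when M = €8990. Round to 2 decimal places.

At M = 8990: Q = 1491.421.
dQ/dM = 0.0679.
η = (dQ/dM)·(M/Q) = 0.0679 × (8990/1491.421) = 0.41.

0.41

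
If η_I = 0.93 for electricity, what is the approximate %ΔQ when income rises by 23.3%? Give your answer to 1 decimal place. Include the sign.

%ΔQ ≈ η × %ΔI = 0.93 × 23.3% = 21.7%.

21.7%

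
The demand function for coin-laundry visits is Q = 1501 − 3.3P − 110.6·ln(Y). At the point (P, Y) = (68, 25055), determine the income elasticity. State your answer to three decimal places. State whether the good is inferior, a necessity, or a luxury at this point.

At P = 68, Y = 25055: Q = 156.352.
Holding P constant, ∂Q/∂Y = -110.6/Y = -0.00441429.
η_Y = (∂Q/∂Y)·(Y/Q) = -0.00441429 × (25055/156.352) = -0.707.
Since η < 0, this is an inferior good.

-0.707 (inferior good)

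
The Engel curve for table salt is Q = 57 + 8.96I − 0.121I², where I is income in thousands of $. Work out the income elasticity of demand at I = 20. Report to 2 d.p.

0.44

At I = 20: Q = 187.8000.
dQ/dI = 8.96 − 0.242I = 4.12000.
η = (dQ/dI)·(I/Q) = 4.12000 × (20/187.8000) = 0.44.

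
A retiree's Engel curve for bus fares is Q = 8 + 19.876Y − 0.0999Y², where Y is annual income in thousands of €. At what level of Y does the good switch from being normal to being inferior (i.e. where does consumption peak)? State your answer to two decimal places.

99.48

dQ/dY = 19.876 − 0.1998Y.
The good is inferior where dQ/dY < 0. Setting dQ/dY = 0 gives Y = 19.876 / 0.1998 = 99.48.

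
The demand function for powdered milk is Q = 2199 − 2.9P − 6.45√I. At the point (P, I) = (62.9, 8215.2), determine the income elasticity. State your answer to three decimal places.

At P = 62.9, I = 8215.2: Q = 1431.977.
Holding P constant, ∂Q/∂I = -6.45/(2√I) = -0.0355812.
η_I = (∂Q/∂I)·(I/Q) = -0.0355812 × (8215.2/1431.977) = -0.204.

-0.204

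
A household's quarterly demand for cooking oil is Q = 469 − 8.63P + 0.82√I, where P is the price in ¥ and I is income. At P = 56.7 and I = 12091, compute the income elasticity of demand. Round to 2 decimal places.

At P = 56.7, I = 12091: Q = 69.845.
Holding P constant, ∂Q/∂I = 0.82/(2√I) = 0.00372866.
η_I = (∂Q/∂I)·(I/Q) = 0.00372866 × (12091/69.845) = 0.65.

0.65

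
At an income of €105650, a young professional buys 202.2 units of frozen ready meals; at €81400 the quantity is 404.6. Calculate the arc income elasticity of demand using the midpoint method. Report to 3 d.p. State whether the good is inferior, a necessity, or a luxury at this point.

-2.573 (inferior good)

ΔQ = 404.6 − 202.2 = 202.4; midpoint Q̄ = (202.2 + 404.6)/2 = 303.4.
ΔI = 81400 − 105650 = -24250; midpoint Ī = (105650 + 81400)/2 = 93525.
η = (ΔQ/Q̄) ÷ (ΔI/Ī) = (202.4/303.4) ÷ (-24250/93525) = -2.573.
η < 0 ⇒ inferior good.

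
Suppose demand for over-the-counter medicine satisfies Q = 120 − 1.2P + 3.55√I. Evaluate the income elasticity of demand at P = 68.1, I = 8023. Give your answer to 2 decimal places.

At P = 68.1, I = 8023: Q = 356.258.
Holding P constant, ∂Q/∂I = 3.55/(2√I) = 0.0198166.
η_I = (∂Q/∂I)·(I/Q) = 0.0198166 × (8023/356.258) = 0.45.

0.45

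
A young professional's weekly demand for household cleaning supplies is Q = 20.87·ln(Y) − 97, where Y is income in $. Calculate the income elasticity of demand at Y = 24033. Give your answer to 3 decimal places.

0.184

At Y = 24033: Q = 113.520.
dQ/dY = 20.87/Y = 0.000868389 at this income.
η = (dQ/dY)·(Y/Q) = 0.000868389 × (24033/113.520) = 0.184.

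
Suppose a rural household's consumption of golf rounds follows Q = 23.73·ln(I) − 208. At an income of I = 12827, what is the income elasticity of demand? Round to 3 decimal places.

At I = 12827: Q = 16.469.
dQ/dI = 23.73/I = 0.00185 at this income.
η = (dQ/dI)·(I/Q) = 0.00185 × (12827/16.469) = 1.441.

1.441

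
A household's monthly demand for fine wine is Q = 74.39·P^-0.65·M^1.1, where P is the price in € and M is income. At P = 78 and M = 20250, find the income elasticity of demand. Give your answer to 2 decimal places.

For a multiplicative demand Q = A·P^α·M^β, the income elasticity is β everywhere.
Here β = 1.1, so η = 1.10.

1.10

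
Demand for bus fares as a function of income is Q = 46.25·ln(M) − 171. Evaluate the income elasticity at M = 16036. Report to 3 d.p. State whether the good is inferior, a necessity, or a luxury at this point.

0.167 (necessity)

At M = 16036: Q = 276.820.
dQ/dM = 46.25/M = 0.00288414 at this income.
η = (dQ/dM)·(M/Q) = 0.00288414 × (16036/276.820) = 0.167.
Since 0 < η < 1, the good is a necessity.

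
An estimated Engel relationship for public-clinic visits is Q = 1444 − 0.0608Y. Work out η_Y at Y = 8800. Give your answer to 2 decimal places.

-0.59

At Y = 8800: Q = 908.960.
dQ/dY = −0.0608.
η = (dQ/dY)·(Y/Q) = -0.0608 × (8800/908.960) = -0.59.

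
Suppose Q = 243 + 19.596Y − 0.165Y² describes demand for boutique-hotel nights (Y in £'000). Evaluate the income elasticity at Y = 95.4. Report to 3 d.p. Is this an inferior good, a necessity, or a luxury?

-1.857 (inferior good)

At Y = 95.4: Q = 610.7670.
dQ/dY = 19.596 − 0.33Y = -11.88600.
η = (dQ/dY)·(Y/Q) = -11.88600 × (95.4/610.7670) = -1.857.
η < 0 ⇒ inferior good.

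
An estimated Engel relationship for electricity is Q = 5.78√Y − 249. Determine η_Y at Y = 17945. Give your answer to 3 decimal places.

0.737

At Y = 17945: Q = 525.283.
dQ/dY = 5.78/(2√Y) = 0.0215738 at this income.
η = (dQ/dY)·(Y/Q) = 0.0215738 × (17945/525.283) = 0.737.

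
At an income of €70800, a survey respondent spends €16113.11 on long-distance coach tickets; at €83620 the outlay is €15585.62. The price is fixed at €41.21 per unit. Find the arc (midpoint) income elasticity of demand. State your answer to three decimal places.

With a constant price, Q₁ = 16113.11/41.21 = 391.000 and Q₂ = 15585.62/41.21 = 378.200 (equivalently, work directly with expenditure since P cancels).
Midpoint %ΔQ = (15585.62 − 16113.11)/15849.37 = -0.03328; midpoint %ΔI = (83620 − 70800)/77210 = 0.16604.
η = -0.03328 / 0.16604 = -0.200.

-0.200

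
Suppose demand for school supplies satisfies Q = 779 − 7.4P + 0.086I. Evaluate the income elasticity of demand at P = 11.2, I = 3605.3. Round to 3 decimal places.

0.308

At P = 11.2, I = 3605.3: Q = 1006.176.
Holding P constant, ∂Q/∂I = 0.086.
η_I = (∂Q/∂I)·(I/Q) = 0.086 × (3605.3/1006.176) = 0.308.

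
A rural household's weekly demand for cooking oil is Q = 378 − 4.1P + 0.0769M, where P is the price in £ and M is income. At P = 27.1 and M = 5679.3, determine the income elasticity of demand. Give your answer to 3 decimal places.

At P = 27.1, M = 5679.3: Q = 703.628.
Holding P constant, ∂Q/∂M = 0.0769.
η_M = (∂Q/∂M)·(M/Q) = 0.0769 × (5679.3/703.628) = 0.621.

0.621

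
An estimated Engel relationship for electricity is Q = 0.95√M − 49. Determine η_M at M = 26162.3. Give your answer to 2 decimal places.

0.73

At M = 26162.3: Q = 104.660.
dQ/dM = 0.95/(2√M) = 0.00293667 at this income.
η = (dQ/dM)·(M/Q) = 0.00293667 × (26162.3/104.660) = 0.73.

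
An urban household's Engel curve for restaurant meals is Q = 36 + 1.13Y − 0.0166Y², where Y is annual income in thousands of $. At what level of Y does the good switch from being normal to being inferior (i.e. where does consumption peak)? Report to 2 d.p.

dQ/dY = 1.13 − 0.0332Y.
The good is inferior where dQ/dY < 0. Setting dQ/dY = 0 gives Y = 1.13 / 0.0332 = 34.04.

34.04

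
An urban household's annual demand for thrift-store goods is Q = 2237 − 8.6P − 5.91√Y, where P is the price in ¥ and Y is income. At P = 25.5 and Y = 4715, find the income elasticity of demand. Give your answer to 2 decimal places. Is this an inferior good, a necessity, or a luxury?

-0.13 (inferior good)

At P = 25.5, Y = 4715: Q = 1611.885.
Holding P constant, ∂Q/∂Y = -5.91/(2√Y) = -0.0430345.
η_Y = (∂Q/∂Y)·(Y/Q) = -0.0430345 × (4715/1611.885) = -0.13.
Since η < 0, this is an inferior good.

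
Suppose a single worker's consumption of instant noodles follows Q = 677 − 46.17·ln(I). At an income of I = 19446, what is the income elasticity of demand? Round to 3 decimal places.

At I = 19446: Q = 221.053.
dQ/dI = -46.17/I = -0.00237427 at this income.
η = (dQ/dI)·(I/Q) = -0.00237427 × (19446/221.053) = -0.209.

-0.209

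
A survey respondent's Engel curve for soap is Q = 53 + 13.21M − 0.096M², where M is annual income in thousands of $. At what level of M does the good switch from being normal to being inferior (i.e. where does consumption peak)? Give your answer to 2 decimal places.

68.80

dQ/dM = 13.21 − 0.192M.
The good is inferior where dQ/dM < 0. Setting dQ/dM = 0 gives M = 13.21 / 0.192 = 68.80.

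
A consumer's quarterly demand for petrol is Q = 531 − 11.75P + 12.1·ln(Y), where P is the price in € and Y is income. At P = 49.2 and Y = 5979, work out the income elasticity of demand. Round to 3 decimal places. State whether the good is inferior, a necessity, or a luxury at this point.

0.208 (necessity)

At P = 49.2, Y = 5979: Q = 58.122.
Holding P constant, ∂Q/∂Y = 12.1/Y = 0.00202375.
η_Y = (∂Q/∂Y)·(Y/Q) = 0.00202375 × (5979/58.122) = 0.208.
Since 0 < η < 1, this is a necessity.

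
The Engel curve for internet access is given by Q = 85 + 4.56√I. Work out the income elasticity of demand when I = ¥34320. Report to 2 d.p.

0.45

At I = 34320: Q = 929.770.
dQ/dI = 4.56/(2√I) = 0.0123073 at this income.
η = (dQ/dI)·(I/Q) = 0.0123073 × (34320/929.770) = 0.45.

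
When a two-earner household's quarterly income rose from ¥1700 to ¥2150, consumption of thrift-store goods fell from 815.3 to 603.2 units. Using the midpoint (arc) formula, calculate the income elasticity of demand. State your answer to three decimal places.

-1.279

ΔQ = 603.2 − 815.3 = -212.1; midpoint Q̄ = (815.3 + 603.2)/2 = 709.25.
ΔI = 2150 − 1700 = 450; midpoint Ī = (1700 + 2150)/2 = 1925.
η = (ΔQ/Q̄) ÷ (ΔI/Ī) = (-212.1/709.25) ÷ (450/1925) = -1.279.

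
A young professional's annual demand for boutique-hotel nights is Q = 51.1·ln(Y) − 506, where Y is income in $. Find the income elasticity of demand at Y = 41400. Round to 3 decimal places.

At Y = 41400: Q = 37.246.
dQ/dY = 51.1/Y = 0.0012343 at this income.
η = (dQ/dY)·(Y/Q) = 0.0012343 × (41400/37.246) = 1.372.

1.372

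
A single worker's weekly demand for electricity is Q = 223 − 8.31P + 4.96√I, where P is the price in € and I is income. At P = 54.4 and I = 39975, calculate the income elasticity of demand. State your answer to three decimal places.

At P = 54.4, I = 39975: Q = 762.626.
Holding P constant, ∂Q/∂I = 4.96/(2√I) = 0.0124039.
η_I = (∂Q/∂I)·(I/Q) = 0.0124039 × (39975/762.626) = 0.650.

0.650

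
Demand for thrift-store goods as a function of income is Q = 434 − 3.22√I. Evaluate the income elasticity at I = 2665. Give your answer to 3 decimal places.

At I = 2665: Q = 267.772.
dQ/dI = -3.22/(2√I) = -0.0311873 at this income.
η = (dQ/dI)·(I/Q) = -0.0311873 × (2665/267.772) = -0.310.

-0.310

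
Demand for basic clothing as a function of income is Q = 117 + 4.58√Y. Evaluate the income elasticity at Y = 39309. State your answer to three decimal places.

At Y = 39309: Q = 1025.054.
dQ/dY = 4.58/(2√Y) = 0.0115502 at this income.
η = (dQ/dY)·(Y/Q) = 0.0115502 × (39309/1025.054) = 0.443.

0.443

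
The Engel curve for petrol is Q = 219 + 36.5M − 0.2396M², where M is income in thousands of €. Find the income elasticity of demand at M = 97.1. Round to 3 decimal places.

-0.648

At M = 97.1: Q = 1504.1030.
dQ/dM = 36.5 − 0.4792M = -10.03032.
η = (dQ/dM)·(M/Q) = -10.03032 × (97.1/1504.1030) = -0.648.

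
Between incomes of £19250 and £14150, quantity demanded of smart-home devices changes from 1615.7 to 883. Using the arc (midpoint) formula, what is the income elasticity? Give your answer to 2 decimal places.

1.92

ΔQ = 883 − 1615.7 = -732.7; midpoint Q̄ = (1615.7 + 883)/2 = 1249.35.
ΔI = 14150 − 19250 = -5100; midpoint Ī = (19250 + 14150)/2 = 16700.
η = (ΔQ/Q̄) ÷ (ΔI/Ī) = (-732.7/1249.35) ÷ (-5100/16700) = 1.92.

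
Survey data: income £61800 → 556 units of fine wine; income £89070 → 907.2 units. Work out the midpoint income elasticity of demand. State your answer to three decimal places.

1.328

ΔQ = 907.2 − 556 = 351.2; midpoint Q̄ = (556 + 907.2)/2 = 731.6.
ΔI = 89070 − 61800 = 27270; midpoint Ī = (61800 + 89070)/2 = 75435.
η = (ΔQ/Q̄) ÷ (ΔI/Ī) = (351.2/731.6) ÷ (27270/75435) = 1.328.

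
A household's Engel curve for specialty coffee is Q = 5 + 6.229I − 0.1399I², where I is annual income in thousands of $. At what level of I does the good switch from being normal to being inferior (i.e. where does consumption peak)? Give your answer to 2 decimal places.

22.26

dQ/dI = 6.229 − 0.2798I.
The good is inferior where dQ/dI < 0. Setting dQ/dI = 0 gives I = 6.229 / 0.2798 = 22.26.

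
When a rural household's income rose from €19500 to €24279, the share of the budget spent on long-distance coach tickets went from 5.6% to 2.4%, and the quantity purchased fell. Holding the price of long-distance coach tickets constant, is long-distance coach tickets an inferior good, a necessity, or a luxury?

inferior good

Quantity demanded falls as income rises, so η < 0.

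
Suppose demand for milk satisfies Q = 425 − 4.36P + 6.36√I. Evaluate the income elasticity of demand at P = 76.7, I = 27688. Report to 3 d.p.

0.461

At P = 76.7, I = 27688: Q = 1148.874.
Holding P constant, ∂Q/∂I = 6.36/(2√I) = 0.0191109.
η_I = (∂Q/∂I)·(I/Q) = 0.0191109 × (27688/1148.874) = 0.461.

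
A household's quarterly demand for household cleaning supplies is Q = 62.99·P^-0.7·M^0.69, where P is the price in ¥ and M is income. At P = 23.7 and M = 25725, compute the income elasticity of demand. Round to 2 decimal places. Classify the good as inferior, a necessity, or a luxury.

0.69 (necessity)

For a multiplicative demand Q = A·P^α·M^β, the income elasticity is β everywhere.
Here β = 0.69, so η = 0.69.
Since 0 < η < 1, this is a necessity.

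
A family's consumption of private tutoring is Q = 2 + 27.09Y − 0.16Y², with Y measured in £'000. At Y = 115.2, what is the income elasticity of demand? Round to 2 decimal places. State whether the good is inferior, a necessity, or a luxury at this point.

-1.13 (inferior good)

At Y = 115.2: Q = 999.4016.
dQ/dY = 27.09 − 0.32Y = -9.77400.
η = (dQ/dY)·(Y/Q) = -9.77400 × (115.2/999.4016) = -1.13.
η < 0 ⇒ inferior good.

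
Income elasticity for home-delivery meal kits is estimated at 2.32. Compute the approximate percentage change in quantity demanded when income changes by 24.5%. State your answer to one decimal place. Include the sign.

56.8%

%ΔQ ≈ η × %ΔI = 2.32 × 24.5% = 56.8%.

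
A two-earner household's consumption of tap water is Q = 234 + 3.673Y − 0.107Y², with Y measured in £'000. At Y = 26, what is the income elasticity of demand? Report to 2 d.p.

At Y = 26: Q = 257.1660.
dQ/dY = 3.673 − 0.214Y = -1.89100.
η = (dQ/dY)·(Y/Q) = -1.89100 × (26/257.1660) = -0.19.

-0.19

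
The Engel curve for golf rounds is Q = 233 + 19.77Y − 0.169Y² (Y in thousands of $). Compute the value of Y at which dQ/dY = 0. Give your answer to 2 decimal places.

dQ/dY = 19.77 − 0.338Y.
The good is inferior where dQ/dY < 0. Setting dQ/dY = 0 gives Y = 19.77 / 0.338 = 58.49.

58.49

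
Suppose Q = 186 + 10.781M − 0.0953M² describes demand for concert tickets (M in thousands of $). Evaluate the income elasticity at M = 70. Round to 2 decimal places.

At M = 70: Q = 473.7000.
dQ/dM = 10.781 − 0.1906M = -2.56100.
η = (dQ/dM)·(M/Q) = -2.56100 × (70/473.7000) = -0.38.

-0.38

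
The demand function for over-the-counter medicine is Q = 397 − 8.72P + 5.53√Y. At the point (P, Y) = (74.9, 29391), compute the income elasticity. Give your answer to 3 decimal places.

At P = 74.9, Y = 29391: Q = 691.924.
Holding P constant, ∂Q/∂Y = 5.53/(2√Y) = 0.0161283.
η_Y = (∂Q/∂Y)·(Y/Q) = 0.0161283 × (29391/691.924) = 0.685.

0.685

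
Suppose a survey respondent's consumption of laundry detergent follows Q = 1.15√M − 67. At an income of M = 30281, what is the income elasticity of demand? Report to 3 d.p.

0.752

At M = 30281: Q = 133.117.
dQ/dM = 1.15/(2√M) = 0.00330432 at this income.
η = (dQ/dM)·(M/Q) = 0.00330432 × (30281/133.117) = 0.752.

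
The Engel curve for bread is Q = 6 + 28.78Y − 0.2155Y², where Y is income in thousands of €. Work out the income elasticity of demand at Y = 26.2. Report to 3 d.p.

0.749

At Y = 26.2: Q = 612.1082.
dQ/dY = 28.78 − 0.431Y = 17.48780.
η = (dQ/dY)·(Y/Q) = 17.48780 × (26.2/612.1082) = 0.749.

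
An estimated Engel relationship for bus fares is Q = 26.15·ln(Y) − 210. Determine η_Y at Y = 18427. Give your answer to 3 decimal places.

At Y = 18427: Q = 46.834.
dQ/dY = 26.15/Y = 0.00141911 at this income.
η = (dQ/dY)·(Y/Q) = 0.00141911 × (18427/46.834) = 0.558.

0.558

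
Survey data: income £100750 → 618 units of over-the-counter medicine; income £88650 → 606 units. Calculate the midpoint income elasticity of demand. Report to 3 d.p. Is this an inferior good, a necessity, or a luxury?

0.153 (necessity)

ΔQ = 606 − 618 = -12; midpoint Q̄ = (618 + 606)/2 = 612.
ΔI = 88650 − 100750 = -12100; midpoint Ī = (100750 + 88650)/2 = 94700.
η = (ΔQ/Q̄) ÷ (ΔI/Ī) = (-12/612) ÷ (-12100/94700) = 0.153.
0 < η < 1 ⇒ necessity.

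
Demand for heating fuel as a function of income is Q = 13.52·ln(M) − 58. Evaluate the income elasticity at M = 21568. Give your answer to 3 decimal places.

0.176

At M = 21568: Q = 76.916.
dQ/dM = 13.52/M = 0.000626855 at this income.
η = (dQ/dM)·(M/Q) = 0.000626855 × (21568/76.916) = 0.176.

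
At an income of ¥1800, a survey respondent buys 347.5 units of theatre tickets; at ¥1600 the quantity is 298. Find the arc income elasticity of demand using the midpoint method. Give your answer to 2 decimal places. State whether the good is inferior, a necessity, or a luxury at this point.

ΔQ = 298 − 347.5 = -49.5; midpoint Q̄ = (347.5 + 298)/2 = 322.75.
ΔI = 1600 − 1800 = -200; midpoint Ī = (1800 + 1600)/2 = 1700.
η = (ΔQ/Q̄) ÷ (ΔI/Ī) = (-49.5/322.75) ÷ (-200/1700) = 1.30.
η > 1 ⇒ luxury.

1.30 (luxury)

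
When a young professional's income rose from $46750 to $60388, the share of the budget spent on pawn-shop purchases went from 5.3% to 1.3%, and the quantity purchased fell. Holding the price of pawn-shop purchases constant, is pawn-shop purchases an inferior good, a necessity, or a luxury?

Quantity demanded falls as income rises, so η < 0.

inferior good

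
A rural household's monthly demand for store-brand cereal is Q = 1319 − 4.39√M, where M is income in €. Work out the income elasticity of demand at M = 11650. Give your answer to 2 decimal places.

At M = 11650: Q = 845.165.
dQ/dM = -4.39/(2√M) = -0.0203363 at this income.
η = (dQ/dM)·(M/Q) = -0.0203363 × (11650/845.165) = -0.28.

-0.28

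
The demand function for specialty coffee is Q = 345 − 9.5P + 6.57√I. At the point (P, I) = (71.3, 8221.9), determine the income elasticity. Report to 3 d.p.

1.131

At P = 71.3, I = 8221.9: Q = 263.383.
Holding P constant, ∂Q/∂I = 6.57/(2√I) = 0.0362284.
η_I = (∂Q/∂I)·(I/Q) = 0.0362284 × (8221.9/263.383) = 1.131.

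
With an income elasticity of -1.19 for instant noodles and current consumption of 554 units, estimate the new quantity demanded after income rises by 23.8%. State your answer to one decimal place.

%ΔQ ≈ η × %ΔI = -1.19 × 23.8% = -28.322%.
New Q ≈ 554 × (1 − 0.28322) = 397.1.

397.1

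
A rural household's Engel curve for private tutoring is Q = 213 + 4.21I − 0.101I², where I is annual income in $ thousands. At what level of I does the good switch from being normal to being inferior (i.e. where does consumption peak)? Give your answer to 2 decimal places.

dQ/dI = 4.21 − 0.202I.
The good is inferior where dQ/dI < 0. Setting dQ/dI = 0 gives I = 4.21 / 0.202 = 20.84.

20.84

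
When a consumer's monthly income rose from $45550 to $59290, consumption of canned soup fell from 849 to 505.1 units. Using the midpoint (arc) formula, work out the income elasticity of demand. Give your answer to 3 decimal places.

-1.938

ΔQ = 505.1 − 849 = -343.9; midpoint Q̄ = (849 + 505.1)/2 = 677.05.
ΔI = 59290 − 45550 = 13740; midpoint Ī = (45550 + 59290)/2 = 52420.
η = (ΔQ/Q̄) ÷ (ΔI/Ī) = (-343.9/677.05) ÷ (13740/52420) = -1.938.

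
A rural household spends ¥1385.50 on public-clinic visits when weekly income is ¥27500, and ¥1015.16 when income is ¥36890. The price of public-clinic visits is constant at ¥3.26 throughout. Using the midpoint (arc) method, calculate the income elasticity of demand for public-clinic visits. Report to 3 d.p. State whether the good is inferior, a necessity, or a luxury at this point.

-1.058 (inferior good)

With a constant price, Q₁ = 1385.50/3.26 = 425.000 and Q₂ = 1015.16/3.26 = 311.399 (equivalently, work directly with expenditure since P cancels).
Midpoint %ΔQ = (1015.16 − 1385.50)/1200.33 = -0.30853; midpoint %ΔI = (36890 − 27500)/32195 = 0.29166.
η = -0.30853 / 0.29166 = -1.058.
η < 0 ⇒ inferior good.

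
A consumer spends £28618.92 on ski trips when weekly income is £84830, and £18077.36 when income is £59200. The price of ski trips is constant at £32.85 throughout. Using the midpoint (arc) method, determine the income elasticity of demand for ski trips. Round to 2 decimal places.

With a constant price, Q₁ = 28618.92/32.85 = 871.200 and Q₂ = 18077.36/32.85 = 550.300 (equivalently, work directly with expenditure since P cancels).
Midpoint %ΔQ = (18077.36 − 28618.92)/23348.14 = -0.45149; midpoint %ΔI = (59200 − 84830)/72015 = -0.35590.
η = -0.45149 / -0.35590 = 1.27.

1.27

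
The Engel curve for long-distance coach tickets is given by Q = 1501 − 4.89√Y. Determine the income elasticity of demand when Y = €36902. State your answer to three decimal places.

At Y = 36902: Q = 561.636.
dQ/dY = -4.89/(2√Y) = -0.0127278 at this income.
η = (dQ/dY)·(Y/Q) = -0.0127278 × (36902/561.636) = -0.836.

-0.836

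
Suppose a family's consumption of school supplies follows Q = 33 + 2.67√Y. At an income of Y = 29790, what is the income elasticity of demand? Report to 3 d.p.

0.467

At Y = 29790: Q = 493.836.
dQ/dY = 2.67/(2√Y) = 0.00773475 at this income.
η = (dQ/dY)·(Y/Q) = 0.00773475 × (29790/493.836) = 0.467.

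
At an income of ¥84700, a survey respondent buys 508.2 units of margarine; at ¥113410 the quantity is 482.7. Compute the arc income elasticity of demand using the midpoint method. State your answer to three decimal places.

-0.178

ΔQ = 482.7 − 508.2 = -25.5; midpoint Q̄ = (508.2 + 482.7)/2 = 495.45.
ΔI = 113410 − 84700 = 28710; midpoint Ī = (84700 + 113410)/2 = 99055.
η = (ΔQ/Q̄) ÷ (ΔI/Ī) = (-25.5/495.45) ÷ (28710/99055) = -0.178.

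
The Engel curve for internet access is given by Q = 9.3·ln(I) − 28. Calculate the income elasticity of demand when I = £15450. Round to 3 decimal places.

At I = 15450: Q = 61.702.
dQ/dI = 9.3/I = 0.000601942 at this income.
η = (dQ/dI)·(I/Q) = 0.000601942 × (15450/61.702) = 0.151.

0.151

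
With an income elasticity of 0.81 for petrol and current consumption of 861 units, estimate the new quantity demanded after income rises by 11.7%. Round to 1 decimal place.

942.6

%ΔQ ≈ η × %ΔI = 0.81 × 11.7% = 9.477%.
New Q ≈ 861 × (1 + 0.09477) = 942.6.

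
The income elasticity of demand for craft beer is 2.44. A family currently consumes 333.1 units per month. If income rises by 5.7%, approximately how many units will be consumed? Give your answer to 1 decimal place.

379.4

%ΔQ ≈ η × %ΔI = 2.44 × 5.7% = 13.908%.
New Q ≈ 333.1 × (1 + 0.13908) = 379.4.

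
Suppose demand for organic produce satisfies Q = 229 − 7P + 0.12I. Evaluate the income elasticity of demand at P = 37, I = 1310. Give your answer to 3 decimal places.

At P = 37, I = 1310: Q = 127.200.
Holding P constant, ∂Q/∂I = 0.12.
η_I = (∂Q/∂I)·(I/Q) = 0.12 × (1310/127.200) = 1.236.

1.236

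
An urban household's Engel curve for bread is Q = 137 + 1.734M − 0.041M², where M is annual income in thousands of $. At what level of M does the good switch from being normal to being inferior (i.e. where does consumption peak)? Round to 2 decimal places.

dQ/dM = 1.734 − 0.082M.
The good is inferior where dQ/dM < 0. Setting dQ/dM = 0 gives M = 1.734 / 0.082 = 21.15.

21.15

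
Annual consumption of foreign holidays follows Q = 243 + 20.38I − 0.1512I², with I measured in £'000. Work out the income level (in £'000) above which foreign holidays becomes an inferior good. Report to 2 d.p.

67.39

dQ/dI = 20.38 − 0.3024I.
The good is inferior where dQ/dI < 0. Setting dQ/dI = 0 gives I = 20.38 / 0.3024 = 67.39.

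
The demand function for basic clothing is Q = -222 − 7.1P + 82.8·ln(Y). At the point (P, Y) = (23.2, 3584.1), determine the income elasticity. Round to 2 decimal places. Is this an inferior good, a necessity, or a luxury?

At P = 23.2, Y = 3584.1: Q = 290.937.
Holding P constant, ∂Q/∂Y = 82.8/Y = 0.023102.
η_Y = (∂Q/∂Y)·(Y/Q) = 0.023102 × (3584.1/290.937) = 0.28.
Since 0 < η < 1, this is a necessity.

0.28 (necessity)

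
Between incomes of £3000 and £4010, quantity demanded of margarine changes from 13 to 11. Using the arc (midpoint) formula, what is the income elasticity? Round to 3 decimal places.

ΔQ = 11 − 13 = -2; midpoint Q̄ = (13 + 11)/2 = 12.
ΔI = 4010 − 3000 = 1010; midpoint Ī = (3000 + 4010)/2 = 3505.
η = (ΔQ/Q̄) ÷ (ΔI/Ī) = (-2/12) ÷ (1010/3505) = -0.578.

-0.578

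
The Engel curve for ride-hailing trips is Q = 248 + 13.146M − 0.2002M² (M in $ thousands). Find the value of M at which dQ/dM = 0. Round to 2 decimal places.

32.83

dQ/dM = 13.146 − 0.4004M.
The good is inferior where dQ/dM < 0. Setting dQ/dM = 0 gives M = 13.146 / 0.4004 = 32.83.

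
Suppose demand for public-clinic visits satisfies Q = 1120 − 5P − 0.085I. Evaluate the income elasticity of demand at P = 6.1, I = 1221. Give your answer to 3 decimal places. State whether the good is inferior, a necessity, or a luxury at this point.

-0.105 (inferior good)

At P = 6.1, I = 1221: Q = 985.715.
Holding P constant, ∂Q/∂I = −0.085.
η_I = (∂Q/∂I)·(I/Q) = -0.085 × (1221/985.715) = -0.105.
Since η < 0, this is an inferior good.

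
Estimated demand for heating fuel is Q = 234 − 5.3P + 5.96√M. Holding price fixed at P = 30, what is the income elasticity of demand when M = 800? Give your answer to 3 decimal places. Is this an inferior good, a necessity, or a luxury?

0.346 (necessity)

At P = 30, M = 800: Q = 243.574.
Holding P constant, ∂Q/∂M = 5.96/(2√M) = 0.105359.
η_M = (∂Q/∂M)·(M/Q) = 0.105359 × (800/243.574) = 0.346.
Since 0 < η < 1, this is a necessity.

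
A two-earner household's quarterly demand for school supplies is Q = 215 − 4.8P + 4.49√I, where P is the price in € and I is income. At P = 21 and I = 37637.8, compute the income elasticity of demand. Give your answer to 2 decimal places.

At P = 21, I = 37637.8: Q = 985.281.
Holding P constant, ∂Q/∂I = 4.49/(2√I) = 0.0115719.
η_I = (∂Q/∂I)·(I/Q) = 0.0115719 × (37637.8/985.281) = 0.44.

0.44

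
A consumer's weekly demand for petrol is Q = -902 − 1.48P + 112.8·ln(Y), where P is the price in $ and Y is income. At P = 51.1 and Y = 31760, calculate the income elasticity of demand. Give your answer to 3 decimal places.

At P = 51.1, Y = 31760: Q = 191.653.
Holding P constant, ∂Q/∂Y = 112.8/Y = 0.00355164.
η_Y = (∂Q/∂Y)·(Y/Q) = 0.00355164 × (31760/191.653) = 0.589.

0.589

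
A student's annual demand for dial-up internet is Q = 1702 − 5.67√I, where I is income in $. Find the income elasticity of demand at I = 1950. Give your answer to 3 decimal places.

At I = 1950: Q = 1451.620.
dQ/dI = -5.67/(2√I) = -0.0642001 at this income.
η = (dQ/dI)·(I/Q) = -0.0642001 × (1950/1451.620) = -0.086.

-0.086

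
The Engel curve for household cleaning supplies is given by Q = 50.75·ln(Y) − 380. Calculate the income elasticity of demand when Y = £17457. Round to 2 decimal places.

At Y = 17457: Q = 115.700.
dQ/dY = 50.75/Y = 0.00290714 at this income.
η = (dQ/dY)·(Y/Q) = 0.00290714 × (17457/115.700) = 0.44.

0.44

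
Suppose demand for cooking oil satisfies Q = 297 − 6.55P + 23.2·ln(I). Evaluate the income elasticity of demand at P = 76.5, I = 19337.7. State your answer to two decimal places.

0.93

At P = 76.5, I = 19337.7: Q = 24.905.
Holding P constant, ∂Q/∂I = 23.2/I = 0.00119973.
η_I = (∂Q/∂I)·(I/Q) = 0.00119973 × (19337.7/24.905) = 0.93.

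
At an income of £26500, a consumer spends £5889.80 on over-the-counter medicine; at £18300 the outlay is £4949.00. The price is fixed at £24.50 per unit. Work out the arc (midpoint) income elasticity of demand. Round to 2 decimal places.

0.47

With a constant price, Q₁ = 5889.80/24.50 = 240.400 and Q₂ = 4949.00/24.50 = 202.000 (equivalently, work directly with expenditure since P cancels).
Midpoint %ΔQ = (4949.00 − 5889.80)/5419.40 = -0.17360; midpoint %ΔI = (18300 − 26500)/22400 = -0.36607.
η = -0.17360 / -0.36607 = 0.47.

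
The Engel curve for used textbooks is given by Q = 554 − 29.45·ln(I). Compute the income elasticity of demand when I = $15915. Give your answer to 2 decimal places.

-0.11

At I = 15915: Q = 269.071.
dQ/dI = -29.45/I = -0.00185046 at this income.
η = (dQ/dI)·(I/Q) = -0.00185046 × (15915/269.071) = -0.11.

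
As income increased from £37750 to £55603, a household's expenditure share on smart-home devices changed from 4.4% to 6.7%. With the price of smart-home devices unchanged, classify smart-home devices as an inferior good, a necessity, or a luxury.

The budget share rises as income rises, so η > 1.

luxury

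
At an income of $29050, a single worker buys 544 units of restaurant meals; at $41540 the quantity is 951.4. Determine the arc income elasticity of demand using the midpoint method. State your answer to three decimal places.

ΔQ = 951.4 − 544 = 407.4; midpoint Q̄ = (544 + 951.4)/2 = 747.7.
ΔI = 41540 − 29050 = 12490; midpoint Ī = (29050 + 41540)/2 = 35295.
η = (ΔQ/Q̄) ÷ (ΔI/Ī) = (407.4/747.7) ÷ (12490/35295) = 1.540.

1.540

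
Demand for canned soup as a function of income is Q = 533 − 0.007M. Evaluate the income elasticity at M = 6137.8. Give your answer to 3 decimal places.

At M = 6137.8: Q = 490.035.
dQ/dM = −0.007.
η = (dQ/dM)·(M/Q) = -0.007 × (6137.8/490.035) = -0.088.

-0.088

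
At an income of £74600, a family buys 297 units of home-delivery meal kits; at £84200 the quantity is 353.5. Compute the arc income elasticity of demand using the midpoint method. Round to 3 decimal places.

ΔQ = 353.5 − 297 = 56.5; midpoint Q̄ = (297 + 353.5)/2 = 325.25.
ΔI = 84200 − 74600 = 9600; midpoint Ī = (74600 + 84200)/2 = 79400.
η = (ΔQ/Q̄) ÷ (ΔI/Ī) = (56.5/325.25) ÷ (9600/79400) = 1.437.

1.437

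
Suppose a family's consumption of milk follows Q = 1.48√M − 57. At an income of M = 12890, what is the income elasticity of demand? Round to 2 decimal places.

0.76

At M = 12890: Q = 111.031.
dQ/dM = 1.48/(2√M) = 0.00651786 at this income.
η = (dQ/dM)·(M/Q) = 0.00651786 × (12890/111.031) = 0.76.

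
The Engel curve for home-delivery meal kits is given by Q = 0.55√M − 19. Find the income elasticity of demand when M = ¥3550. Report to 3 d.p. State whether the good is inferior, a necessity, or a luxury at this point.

1.190 (luxury)

At M = 3550: Q = 13.770.
dQ/dM = 0.55/(2√M) = 0.0046155 at this income.
η = (dQ/dM)·(M/Q) = 0.0046155 × (3550/13.770) = 1.190.
Since η > 1, the good is a luxury.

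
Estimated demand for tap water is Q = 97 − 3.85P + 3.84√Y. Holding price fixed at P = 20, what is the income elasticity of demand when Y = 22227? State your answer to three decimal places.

0.483

At P = 20, Y = 22227: Q = 592.495.
Holding P constant, ∂Q/∂Y = 3.84/(2√Y) = 0.0128784.
η_Y = (∂Q/∂Y)·(Y/Q) = 0.0128784 × (22227/592.495) = 0.483.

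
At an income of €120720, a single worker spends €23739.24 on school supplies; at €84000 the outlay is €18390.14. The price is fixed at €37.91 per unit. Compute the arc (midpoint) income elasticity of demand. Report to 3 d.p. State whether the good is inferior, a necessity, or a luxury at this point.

With a constant price, Q₁ = 23739.24/37.91 = 626.200 and Q₂ = 18390.14/37.91 = 485.100 (equivalently, work directly with expenditure since P cancels).
Midpoint %ΔQ = (18390.14 − 23739.24)/21064.69 = -0.25394; midpoint %ΔI = (84000 − 120720)/102360 = -0.35873.
η = -0.25394 / -0.35873 = 0.708.
0 < η < 1 ⇒ necessity.

0.708 (necessity)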